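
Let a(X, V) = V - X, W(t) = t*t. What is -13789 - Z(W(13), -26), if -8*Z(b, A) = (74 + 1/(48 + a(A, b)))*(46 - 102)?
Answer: -3476608/243 ≈ -14307.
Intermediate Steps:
W(t) = t²
Z(b, A) = 518 + 7/(48 + b - A) (Z(b, A) = -(74 + 1/(48 + (b - A)))*(46 - 102)/8 = -(74 + 1/(48 + b - A))*(-56)/8 = -(-4144 - 56/(48 + b - A))/8 = 518 + 7/(48 + b - A))
-13789 - Z(W(13), -26) = -13789 - 7*(3553 - 74*(-26) + 74*13²)/(48 + 13² - 1*(-26)) = -13789 - 7*(3553 + 1924 + 74*169)/(48 + 169 + 26) = -13789 - 7*(3553 + 1924 + 12506)/243 = -13789 - 7*17983/243 = -13789 - 1*125881/243 = -13789 - 125881/243 = -3476608/243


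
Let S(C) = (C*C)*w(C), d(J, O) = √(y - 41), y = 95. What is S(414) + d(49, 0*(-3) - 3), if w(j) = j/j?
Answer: 171396 + 3*√6 ≈ 1.7140e+5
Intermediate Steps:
w(j) = 1
d(J, O) = 3*√6 (d(J, O) = √(95 - 41) = √54 = 3*√6)
S(C) = C² (S(C) = (C*C)*1 = C²*1 = C²)
S(414) + d(49, 0*(-3) - 3) = 414² + 3*√6 = 171396 + 3*√6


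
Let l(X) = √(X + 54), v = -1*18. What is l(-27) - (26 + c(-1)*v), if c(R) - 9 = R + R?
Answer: 100 + 3*√3 ≈ 105.20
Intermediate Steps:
c(R) = 9 + 2*R (c(R) = 9 + (R + R) = 9 + 2*R)
v = -18
l(X) = √(54 + X)
l(-27) - (26 + c(-1)*v) = √(54 - 27) - (26 + (9 + 2*(-1))*(-18)) = √27 - (26 + (9 - 2)*(-18)) = 3*√3 - (26 + 7*(-18)) = 3*√3 - (26 - 126) = 3*√3 - 1*(-100) = 3*√3 + 100 = 100 + 3*√3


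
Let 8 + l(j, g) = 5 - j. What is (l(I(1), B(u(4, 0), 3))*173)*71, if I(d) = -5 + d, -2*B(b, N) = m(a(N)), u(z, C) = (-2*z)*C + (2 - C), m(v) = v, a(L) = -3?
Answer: 12283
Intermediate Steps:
u(z, C) = 2 - C - 2*C*z (u(z, C) = -2*C*z + (2 - C) = 2 - C - 2*C*z)
B(b, N) = 3/2 (B(b, N) = -½*(-3) = 3/2)
l(j, g) = -3 - j (l(j, g) = -8 + (5 - j) = -3 - j)
(l(I(1), B(u(4, 0), 3))*173)*71 = ((-3 - (-5 + 1))*173)*71 = ((-3 - 1*(-4))*173)*71 = ((-3 + 4)*173)*71 = (1*173)*71 = 173*71 = 12283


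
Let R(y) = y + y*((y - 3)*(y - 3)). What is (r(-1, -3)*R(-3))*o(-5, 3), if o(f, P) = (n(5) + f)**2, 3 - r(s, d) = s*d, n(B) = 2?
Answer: 0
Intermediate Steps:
r(s, d) = 3 - d*s (r(s, d) = 3 - s*d = 3 - d*s)
R(y) = y + y*(-3 + y)**2 (R(y) = y + y*((-3 + y)*(-3 + y)) = y + y*(-3 + y)**2)
o(f, P) = (2 + f)**2
(r(-1, -3)*R(-3))*o(-5, 3) = ((3 - 1*(-3)*(-1))*(-3*(1 + (-3 - 3)**2)))*(2 - 5)**2 = ((3 - 3)*(-3*(1 + (-6)**2)))*(-3)**2 = (0*(-3*(1 + 36)))*9 = (0*(-3*37))*9 = (0*(-111))*9 = 0*9 = 0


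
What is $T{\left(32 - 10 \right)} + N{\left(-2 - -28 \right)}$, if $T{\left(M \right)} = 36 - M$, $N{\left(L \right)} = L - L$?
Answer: $14$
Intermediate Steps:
$N{\left(L \right)} = 0$
$T{\left(32 - 10 \right)} + N{\left(-2 - -28 \right)} = \left(36 - \left(32 - 10\right)\right) + 0 = \left(36 - 22\right) + 0 = 14 + 0 = 14$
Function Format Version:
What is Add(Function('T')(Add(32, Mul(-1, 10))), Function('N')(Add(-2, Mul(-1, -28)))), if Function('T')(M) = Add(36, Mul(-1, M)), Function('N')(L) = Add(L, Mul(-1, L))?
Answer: 14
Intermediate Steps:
Function('N')(L) = 0
Add(Function('T')(Add(32, Mul(-1, 10))), Function('N')(Add(-2, Mul(-1, -28)))) = Add(Add(36, Mul(-1, Add(32, Mul(-1, 10)))), 0) = Add(Add(36, Mul(-1, Add(32, -10))), 0) = Add(Add(36, Mul(-1, 22)), 0) = Add(Add(36, -22), 0) = Add(14, 0) = 14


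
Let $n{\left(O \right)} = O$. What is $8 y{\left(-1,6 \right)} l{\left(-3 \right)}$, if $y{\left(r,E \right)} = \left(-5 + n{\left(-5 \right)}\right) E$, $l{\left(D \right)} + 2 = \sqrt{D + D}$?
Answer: $960 - 480 i \sqrt{6} \approx 960.0 - 1175.8 i$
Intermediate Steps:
$l{\left(D \right)} = -2 + \sqrt{2} \sqrt{D}$ ($l{\left(D \right)} = -2 + \sqrt{D + D} = -2 + \sqrt{2 D} = -2 + \sqrt{2} \sqrt{D}$)
$y{\left(r,E \right)} = - 10 E$ ($y{\left(r,E \right)} = \left(-5 - 5\right) E = - 10 E$)
$8 y{\left(-1,6 \right)} l{\left(-3 \right)} = 8 \left(\left(-10\right) 6\right) \left(-2 + \sqrt{2} \sqrt{-3}\right) = 8 \left(-60\right) \left(-2 + \sqrt{2} i \sqrt{3}\right) = - 480 \left(-2 + i \sqrt{6}\right) = 960 - 480 i \sqrt{6}$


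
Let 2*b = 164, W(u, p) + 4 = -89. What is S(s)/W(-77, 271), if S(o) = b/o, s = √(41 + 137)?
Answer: -41*√178/8277 ≈ -0.066088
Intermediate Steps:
W(u, p) = -93 (W(u, p) = -4 - 89 = -93)
b = 82 (b = (½)*164 = 82)
s = √178 ≈ 13.342
S(o) = 82/o
S(s)/W(-77, 271) = (82/(√178))/(-93) = (82*(√178/178))*(-1/93) = (41*√178/89)*(-1/93) = -41*√178/8277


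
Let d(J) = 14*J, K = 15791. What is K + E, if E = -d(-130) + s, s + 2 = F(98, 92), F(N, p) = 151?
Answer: 17760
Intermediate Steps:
s = 149 (s = -2 + 151 = 149)
E = 1969 (E = -14*(-130) + 149 = -1*(-1820) + 149 = 1820 + 149 = 1969)
K + E = 15791 + 1969 = 17760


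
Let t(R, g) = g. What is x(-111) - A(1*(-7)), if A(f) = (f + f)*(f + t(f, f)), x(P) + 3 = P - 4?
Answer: -314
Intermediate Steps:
x(P) = -7 + P (x(P) = -3 + (P - 4) = -3 + (-4 + P) = -7 + P)
A(f) = 4*f**2 (A(f) = (f + f)*(f + f) = (2*f)*(2*f) = 4*f**2)
x(-111) - A(1*(-7)) = (-7 - 111) - 4*(1*(-7))**2 = -118 - 4*(-7)**2 = -118 - 4*49 = -118 - 1*196 = -118 - 196 = -314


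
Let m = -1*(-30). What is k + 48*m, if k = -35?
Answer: 1405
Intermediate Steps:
m = 30
k + 48*m = -35 + 48*30 = -35 + 1440 = 1405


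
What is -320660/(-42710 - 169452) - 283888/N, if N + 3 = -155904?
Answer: 55111692238/16538770467 ≈ 3.3323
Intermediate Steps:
N = -155907 (N = -3 - 155904 = -155907)
-320660/(-42710 - 169452) - 283888/N = -320660/(-42710 - 169452) - 283888/(-155907) = -320660/(-212162) - 283888*(-1/155907) = -320660*(-1/212162) + 283888/155907 = 160330/106081 + 283888/155907 = 55111692238/16538770467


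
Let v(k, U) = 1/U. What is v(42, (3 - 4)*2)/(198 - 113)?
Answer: -1/170 ≈ -0.0058824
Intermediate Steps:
v(42, (3 - 4)*2)/(198 - 113) = 1/((198 - 113)*(((3 - 4)*2))) = 1/(85*((-1*2))) = (1/85)/(-2) = (1/85)*(-½) = -1/170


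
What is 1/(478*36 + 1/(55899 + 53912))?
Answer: 109811/1889627689 ≈ 5.8112e-5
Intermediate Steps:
1/(478*36 + 1/(55899 + 53912)) = 1/(17208 + 1/109811) = 1/(1889627689/109811) = 109811/1889627689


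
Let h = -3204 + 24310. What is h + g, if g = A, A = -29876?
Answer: -8770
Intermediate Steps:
h = 21106
g = -29876
h + g = 21106 - 29876 = -8770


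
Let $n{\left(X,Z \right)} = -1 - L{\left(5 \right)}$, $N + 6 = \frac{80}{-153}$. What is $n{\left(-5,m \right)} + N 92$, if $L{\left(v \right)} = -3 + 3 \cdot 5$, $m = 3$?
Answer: $- \frac{93805}{153} \approx -613.1$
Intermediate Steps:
$L{\left(v \right)} = 12$ ($L{\left(v \right)} = -3 + 15 = 12$)
$N = - \frac{998}{153}$ ($N = -6 + \frac{80}{-153} = -6 + 80 \left(- \frac{1}{153}\right) = -6 - \frac{80}{153} = - \frac{998}{153} \approx -6.5229$)
$n{\left(X,Z \right)} = -13$ ($n{\left(X,Z \right)} = -1 - 12 = -13$)
$n{\left(-5,m \right)} + N 92 = -13 - \frac{91816}{153} = - \frac{93805}{153}$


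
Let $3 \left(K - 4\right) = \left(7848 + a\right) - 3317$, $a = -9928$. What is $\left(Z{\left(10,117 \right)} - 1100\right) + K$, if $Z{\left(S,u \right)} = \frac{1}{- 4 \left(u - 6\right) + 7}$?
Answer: $- \frac{1265116}{437} \approx -2895.0$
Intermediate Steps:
$K = -1795$ ($K = 4 + \frac{\left(7848 - 9928\right) - 3317}{3} = 4 + \frac{-2080 - 3317}{3} = 4 + \frac{1}{3} \left(-5397\right) = 4 - 1799 = -1795$)
$Z{\left(S,u \right)} = \frac{1}{31 - 4 u}$ ($Z{\left(S,u \right)} = \frac{1}{- 4 \left(-6 + u\right) + 7} = \frac{1}{\left(24 - 4 u\right) + 7} = \frac{1}{31 - 4 u}$)
$\left(Z{\left(10,117 \right)} - 1100\right) + K = \left(- \frac{1}{-31 + 4 \cdot 117} - 1100\right) - 1795 = \left(- \frac{1}{-31 + 468} - 1100\right) - 1795 = \left(- \frac{1}{437} - 1100\right) - 1795 = - \frac{480701}{437} - 1795 = - \frac{1265116}{437}$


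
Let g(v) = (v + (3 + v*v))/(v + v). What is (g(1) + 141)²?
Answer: 82369/4 ≈ 20592.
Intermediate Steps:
g(v) = (3 + v + v²)/(2*v) (g(v) = (v + (3 + v²))/((2*v)) = (3 + v + v²)*(1/(2*v)) = (3 + v + v²)/(2*v))
(g(1) + 141)² = ((½)*(3 + 1*(1 + 1))/1 + 141)² = ((½)*1*(3 + 1*2) + 141)² = ((½)*1*(3 + 2) + 141)² = ((½)*1*5 + 141)² = (5/2 + 141)² = (287/2)² = 82369/4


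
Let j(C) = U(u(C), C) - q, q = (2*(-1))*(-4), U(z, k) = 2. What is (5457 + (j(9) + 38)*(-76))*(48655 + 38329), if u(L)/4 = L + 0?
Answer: 263126600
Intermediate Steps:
u(L) = 4*L (u(L) = 4*(L + 0) = 4*L)
q = 8 (q = -2*(-4) = 8)
j(C) = -6 (j(C) = 2 - 1*8 = 2 - 8 = -6)
(5457 + (j(9) + 38)*(-76))*(48655 + 38329) = (5457 + (-6 + 38)*(-76))*(48655 + 38329) = (5457 + 32*(-76))*86984 = (5457 - 2432)*86984 = 3025*86984 = 263126600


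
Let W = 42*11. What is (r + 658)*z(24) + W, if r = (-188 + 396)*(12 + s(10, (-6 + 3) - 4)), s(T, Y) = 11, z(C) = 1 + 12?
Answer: 71208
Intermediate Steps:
z(C) = 13
W = 462
r = 4784 (r = (-188 + 396)*(12 + 11) = 208*23 = 4784)
(r + 658)*z(24) + W = (4784 + 658)*13 + 462 = 5442*13 + 462 = 70746 + 462 = 71208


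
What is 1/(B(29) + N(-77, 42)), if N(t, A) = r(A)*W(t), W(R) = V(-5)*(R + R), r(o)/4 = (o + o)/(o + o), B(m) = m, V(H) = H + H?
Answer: 1/6189 ≈ 0.00016158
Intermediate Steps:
V(H) = 2*H
r(o) = 4 (r(o) = 4*((o + o)/(o + o)) = 4*((2*o)/((2*o))) = 4*((2*o)*(1/(2*o))) = 4*1 = 4)
W(R) = -20*R (W(R) = (2*(-5))*(R + R) = -20*R)
N(t, A) = -80*t (N(t, A) = 4*(-20*t) = -80*t)
1/(B(29) + N(-77, 42)) = 1/(29 - 80*(-77)) = 1/(29 + 6160) = 1/6189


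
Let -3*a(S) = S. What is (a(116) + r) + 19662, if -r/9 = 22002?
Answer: -535184/3 ≈ -1.7839e+5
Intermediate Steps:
r = -198018 (r = -9*22002 = -198018)
a(S) = -S/3
(a(116) + r) + 19662 = (-1/3*116 - 198018) + 19662 = (-116/3 - 198018) + 19662 = -594170/3 + 19662 = -535184/3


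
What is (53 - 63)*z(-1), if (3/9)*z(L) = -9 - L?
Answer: 240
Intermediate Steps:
z(L) = -27 - 3*L (z(L) = 3*(-9 - L) = -27 - 3*L)
(53 - 63)*z(-1) = (53 - 63)*(-27 - 3*(-1)) = -10*(-27 + 3) = -10*(-24) = 240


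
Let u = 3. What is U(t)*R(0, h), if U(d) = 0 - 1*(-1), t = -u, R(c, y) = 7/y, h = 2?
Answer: 7/2 ≈ 3.5000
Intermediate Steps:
t = -3 (t = -1*3 = -3)
U(d) = 1 (U(d) = 0 + 1 = 1)
U(t)*R(0, h) = 1*(7/2) = 7/2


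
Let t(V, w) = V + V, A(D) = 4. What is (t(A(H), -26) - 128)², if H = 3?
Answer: 14400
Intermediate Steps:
t(V, w) = 2*V
(t(A(H), -26) - 128)² = (2*4 - 128)² = (8 - 128)² = (-120)² = 14400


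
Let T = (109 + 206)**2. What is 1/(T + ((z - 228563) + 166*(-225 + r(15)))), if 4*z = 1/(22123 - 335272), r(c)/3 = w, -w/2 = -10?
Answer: -1252596/196316865889 ≈ -6.3805e-6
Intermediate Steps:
w = 20 (w = -2*(-10) = 20)
r(c) = 60 (r(c) = 3*20 = 60)
z = -1/1252596 (z = 1/(4*(22123 - 335272)) = (1/4)/(-313149) = (1/4)*(-1/313149) = -1/1252596 ≈ -7.9834e-7)
T = 99225 (T = 315**2 = 99225)
1/(T + ((z - 228563) + 166*(-225 + r(15)))) = 1/(99225 + ((-1/1252596 - 228563) + 166*(-225 + 60))) = 1/(99225 + (-286297099549/1252596 + 166*(-165))) = 1/(99225 + (-286297099549/1252596 - 27390)) = 1/(99225 - 320605703989/1252596) = 1/(-196316865889/1252596) = -1252596/196316865889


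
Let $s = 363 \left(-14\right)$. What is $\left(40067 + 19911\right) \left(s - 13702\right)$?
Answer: $-1126626752$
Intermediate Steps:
$s = -5082$
$\left(40067 + 19911\right) \left(s - 13702\right) = \left(40067 + 19911\right) \left(-5082 - 13702\right) = 59978 \left(-18784\right) = -1126626752$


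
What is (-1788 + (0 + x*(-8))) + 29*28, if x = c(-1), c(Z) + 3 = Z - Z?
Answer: -952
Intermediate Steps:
c(Z) = -3 (c(Z) = -3 + (Z - Z) = -3 + 0 = -3)
x = -3
(-1788 + (0 + x*(-8))) + 29*28 = (-1788 + (0 - 3*(-8))) + 29*28 = (-1788 + (0 + 24)) + 812 = (-1788 + 24) + 812 = -1764 + 812 = -952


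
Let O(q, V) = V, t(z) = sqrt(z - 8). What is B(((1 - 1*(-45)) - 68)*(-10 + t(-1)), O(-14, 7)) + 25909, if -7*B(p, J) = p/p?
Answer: 181362/7 ≈ 25909.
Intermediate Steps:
t(z) = sqrt(-8 + z)
B(p, J) = -1/7 (B(p, J) = -p/(7*p) = -1/7*1 = -1/7)
B(((1 - 1*(-45)) - 68)*(-10 + t(-1)), O(-14, 7)) + 25909 = -1/7 + 25909 = 181362/7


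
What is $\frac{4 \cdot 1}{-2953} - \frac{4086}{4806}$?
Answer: $- \frac{671399}{788451} \approx -0.85154$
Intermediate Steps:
$\frac{4 \cdot 1}{-2953} - \frac{4086}{4806} = 4 \left(- \frac{1}{2953}\right) - \frac{227}{267} = - \frac{4}{2953} - \frac{227}{267} = - \frac{671399}{788451}$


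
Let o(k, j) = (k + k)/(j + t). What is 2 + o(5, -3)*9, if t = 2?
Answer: -88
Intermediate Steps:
o(k, j) = 2*k/(2 + j) (o(k, j) = (k + k)/(j + 2) = (2*k)/(2 + j) = 2*k/(2 + j))
2 + o(5, -3)*9 = 2 + (2*5/(2 - 3))*9 = 2 + (2*5/(-1))*9 = 2 + (2*5*(-1))*9 = 2 - 10*9 = 2 - 90 = -88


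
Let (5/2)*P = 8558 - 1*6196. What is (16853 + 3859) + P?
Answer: 108284/5 ≈ 21657.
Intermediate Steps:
P = 4724/5 (P = 2*(8558 - 1*6196)/5 = 2*(8558 - 6196)/5 = (2/5)*2362 = 4724/5 ≈ 944.80)
(16853 + 3859) + P = (16853 + 3859) + 4724/5 = 20712 + 4724/5 = 108284/5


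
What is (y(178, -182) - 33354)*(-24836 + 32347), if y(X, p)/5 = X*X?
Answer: 939370726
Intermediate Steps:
y(X, p) = 5*X² (y(X, p) = 5*(X*X) = 5*X²)
(y(178, -182) - 33354)*(-24836 + 32347) = (5*178² - 33354)*(-24836 + 32347) = (5*31684 - 33354)*7511 = (158420 - 33354)*7511 = 125066*7511 = 939370726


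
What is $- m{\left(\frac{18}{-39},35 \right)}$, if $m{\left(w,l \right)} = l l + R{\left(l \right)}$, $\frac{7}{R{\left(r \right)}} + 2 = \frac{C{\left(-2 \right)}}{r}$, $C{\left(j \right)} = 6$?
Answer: $- \frac{78155}{64} \approx -1221.2$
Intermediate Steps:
$R{\left(r \right)} = \frac{7}{-2 + \frac{6}{r}}$
$m{\left(w,l \right)} = l^{2} - \frac{7 l}{-6 + 2 l}$ ($m{\left(w,l \right)} = l l - \frac{7 l}{-6 + 2 l} = l^{2} - \frac{7 l}{-6 + 2 l}$)
$- m{\left(\frac{18}{-39},35 \right)} = - \frac{35 \left(-7 + 2 \cdot 35 \left(-3 + 35\right)\right)}{2 \left(-3 + 35\right)} = - \frac{35 \left(-7 + 2 \cdot 35 \cdot 32\right)}{2 \cdot 32} = - \frac{35 \left(-7 + 2240\right)}{2 \cdot 32} = - \frac{35 \cdot 2233}{2 \cdot 32} = \left(-1\right) \frac{78155}{64} = - \frac{78155}{64}$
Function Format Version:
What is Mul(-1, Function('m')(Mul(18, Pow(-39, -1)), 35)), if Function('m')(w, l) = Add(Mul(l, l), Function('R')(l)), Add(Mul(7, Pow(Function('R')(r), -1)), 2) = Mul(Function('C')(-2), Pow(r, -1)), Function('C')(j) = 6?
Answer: Rational(-78155, 64) ≈ -1221.2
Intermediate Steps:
Function('R')(r) = Mul(7, Pow(Add(-2, Mul(6, Pow(r, -1))), -1))
Function('m')(w, l) = Add(Pow(l, 2), Mul(-7, l, Pow(Add(-6, Mul(2, l)), -1))) (Function('m')(w, l) = Add(Mul(l, l), Mul(-7, l, Pow(Add(-6, Mul(2, l)), -1))) = Add(Pow(l, 2), Mul(-7, l, Pow(Add(-6, Mul(2, l)), -1))))
Mul(-1, Function('m')(Mul(18, Pow(-39, -1)), 35)) = Mul(-1, Mul(Rational(1, 2), 35, Pow(Add(-3, 35), -1), Add(-7, Mul(2, 35, Add(-3, 35))))) = Mul(-1, Mul(Rational(1, 2), 35, Pow(32, -1), Add(-7, Mul(2, 35, 32)))) = Mul(-1, Mul(Rational(1, 2), 35, Rational(1, 32), Add(-7, 2240))) = Mul(-1, Mul(Rational(1, 2), 35, Rational(1, 32), 2233)) = Mul(-1, Rational(78155, 64)) = Rational(-78155, 64)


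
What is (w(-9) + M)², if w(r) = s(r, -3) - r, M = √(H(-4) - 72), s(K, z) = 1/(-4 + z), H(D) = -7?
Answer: -27/49 + 124*I*√79/7 ≈ -0.55102 + 157.45*I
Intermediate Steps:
M = I*√79 (M = √(-7 - 72) = √(-79) = I*√79 ≈ 8.8882*I)
w(r) = -⅐ - r (w(r) = 1/(-4 - 3) - r = 1/(-7) - r = -⅐ - r)
(w(-9) + M)² = ((-⅐ - 1*(-9)) + I*√79)² = ((-⅐ + 9) + I*√79)² = (62/7 + I*√79)²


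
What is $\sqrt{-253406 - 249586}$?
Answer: $12 i \sqrt{3493} \approx 709.22 i$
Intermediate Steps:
$\sqrt{-253406 - 249586} = \sqrt{-502992} = 12 i \sqrt{3493}$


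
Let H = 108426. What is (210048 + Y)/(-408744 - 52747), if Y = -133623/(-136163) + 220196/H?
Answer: -1550555552994185/3406636441576029 ≈ -0.45516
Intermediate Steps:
Y = 22235377673/7381804719 (Y = -133623/(-136163) + 220196/108426 = -133623*(-1/136163) + 220196*(1/108426) = 133623/136163 + 110098/54213 = 22235377673/7381804719 ≈ 3.0122)
(210048 + Y)/(-408744 - 52747) = (210048 + 22235377673/7381804719)/(-408744 - 52747) = (1550555552994185/7381804719)/(-461491) = (1550555552994185/7381804719)*(-1/461491) = -1550555552994185/3406636441576029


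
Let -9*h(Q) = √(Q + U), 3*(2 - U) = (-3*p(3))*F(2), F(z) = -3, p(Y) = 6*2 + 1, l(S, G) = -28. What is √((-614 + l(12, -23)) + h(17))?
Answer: √(-5778 - 2*I*√5)/3 ≈ 0.0098056 - 25.338*I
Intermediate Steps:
p(Y) = 13 (p(Y) = 12 + 1 = 13)
U = -37 (U = 2 - (-3*13)*(-3)/3 = 2 - (-13)*(-3) = 2 - ⅓*117 = 2 - 39 = -37)
h(Q) = -√(-37 + Q)/9 (h(Q) = -√(Q - 37)/9 = -√(-37 + Q)/9)
√((-614 + l(12, -23)) + h(17)) = √((-614 - 28) - √(-37 + 17)/9) = √(-642 - 2*I*√5/9)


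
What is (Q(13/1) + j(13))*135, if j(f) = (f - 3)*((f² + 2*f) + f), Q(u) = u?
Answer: 282555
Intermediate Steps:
j(f) = (-3 + f)*(f² + 3*f)
(Q(13/1) + j(13))*135 = (13/1 + 13*(-9 + 13²))*135 = (13*1 + 13*(-9 + 169))*135 = (13 + 13*160)*135 = (13 + 2080)*135 = 2093*135 = 282555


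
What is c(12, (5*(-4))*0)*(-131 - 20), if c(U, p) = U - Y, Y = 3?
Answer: -1359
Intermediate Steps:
c(U, p) = -3 + U (c(U, p) = U - 1*3 = U - 3 = -3 + U)
c(12, (5*(-4))*0)*(-131 - 20) = (-3 + 12)*(-131 - 20) = 9*(-151) = -1359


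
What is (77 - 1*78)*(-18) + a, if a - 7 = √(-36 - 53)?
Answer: 25 + I*√89 ≈ 25.0 + 9.434*I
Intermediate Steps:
a = 7 + I*√89 (a = 7 + √(-36 - 53) = 7 + √(-89) = 7 + I*√89 ≈ 7.0 + 9.434*I)
(77 - 1*78)*(-18) + a = (77 - 1*78)*(-18) + (7 + I*√89) = (77 - 78)*(-18) + (7 + I*√89) = -1*(-18) + (7 + I*√89) = 18 + (7 + I*√89) = 25 + I*√89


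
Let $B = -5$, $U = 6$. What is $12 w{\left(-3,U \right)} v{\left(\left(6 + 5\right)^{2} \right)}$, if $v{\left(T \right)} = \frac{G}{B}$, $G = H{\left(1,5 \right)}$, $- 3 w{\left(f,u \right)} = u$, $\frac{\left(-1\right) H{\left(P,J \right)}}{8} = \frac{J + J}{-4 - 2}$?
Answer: $64$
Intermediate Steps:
$H{\left(P,J \right)} = \frac{8 J}{3}$ ($H{\left(P,J \right)} = - 8 \frac{J + J}{-4 - 2} = - 8 \frac{2 J}{-6} = - 8 \cdot 2 J \left(- \frac{1}{6}\right) = - 8 \left(- \frac{J}{3}\right) = \frac{8 J}{3}$)
$w{\left(f,u \right)} = - \frac{u}{3}$
$G = \frac{40}{3}$ ($G = \frac{8}{3} \cdot 5 = \frac{40}{3} \approx 13.333$)
$v{\left(T \right)} = - \frac{8}{3}$ ($v{\left(T \right)} = \frac{40}{3 \left(-5\right)} = \frac{40}{3} \left(- \frac{1}{5}\right) = - \frac{8}{3}$)
$12 w{\left(-3,U \right)} v{\left(\left(6 + 5\right)^{2} \right)} = 12 \left(\left(- \frac{1}{3}\right) 6\right) \left(- \frac{8}{3}\right) = 12 \left(-2\right) \left(- \frac{8}{3}\right) = \left(-24\right) \left(- \frac{8}{3}\right) = 64$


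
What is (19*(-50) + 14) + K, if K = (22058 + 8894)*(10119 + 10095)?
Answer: 625662792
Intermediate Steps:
K = 625663728 (K = 30952*20214 = 625663728)
(19*(-50) + 14) + K = (19*(-50) + 14) + 625663728 = (-950 + 14) + 625663728 = -936 + 625663728 = 625662792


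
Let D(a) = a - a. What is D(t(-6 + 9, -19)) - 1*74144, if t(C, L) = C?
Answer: -74144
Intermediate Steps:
D(a) = 0
D(t(-6 + 9, -19)) - 1*74144 = 0 - 1*74144 = 0 - 74144 = -74144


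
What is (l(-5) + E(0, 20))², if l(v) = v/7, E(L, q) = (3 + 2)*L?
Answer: 25/49 ≈ 0.51020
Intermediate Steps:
E(L, q) = 5*L
l(v) = v/7 (l(v) = v*(⅐) = v/7)
(l(-5) + E(0, 20))² = ((⅐)*(-5) + 5*0)² = (-5/7 + 0)² = (-5/7)² = 25/49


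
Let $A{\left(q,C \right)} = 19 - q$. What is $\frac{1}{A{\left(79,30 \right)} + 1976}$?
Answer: $\frac{1}{1916} \approx 0.00052192$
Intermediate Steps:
$\frac{1}{A{\left(79,30 \right)} + 1976} = \frac{1}{\left(19 - 79\right) + 1976} = \frac{1}{-60 + 1976} = \frac{1}{1916}$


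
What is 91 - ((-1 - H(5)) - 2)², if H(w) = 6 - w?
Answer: 75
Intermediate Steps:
91 - ((-1 - H(5)) - 2)² = 91 - ((-1 - (6 - 1*5)) - 2)² = 91 - ((-1 - (6 - 5)) - 2)² = 91 - ((-1 - 1*1) - 2)² = 91 - ((-1 - 1) - 2)² = 91 - (-2 - 2)² = 91 - 1*(-4)² = 91 - 1*16 = 91 - 16 = 75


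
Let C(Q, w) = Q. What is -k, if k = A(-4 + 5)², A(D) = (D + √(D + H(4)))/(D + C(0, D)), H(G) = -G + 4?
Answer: -4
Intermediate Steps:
H(G) = 4 - G
A(D) = (D + √D)/D (A(D) = (D + √(D + (4 - 1*4)))/(D + 0) = (D + √(D + (4 - 4)))/D = (D + √(D + 0))/D = (D + √D)/D)
k = 4 (k = (((-4 + 5) + √(-4 + 5))/(-4 + 5))² = ((1 + √1)/1)² = (1*(1 + 1))² = (1*2)² = 2² = 4)
-k = -1*4 = -4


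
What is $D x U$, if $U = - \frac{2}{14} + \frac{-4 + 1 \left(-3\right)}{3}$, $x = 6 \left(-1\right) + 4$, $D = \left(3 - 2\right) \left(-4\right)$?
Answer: $- \frac{416}{21} \approx -19.81$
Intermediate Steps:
$D = -4$ ($D = 1 \left(-4\right) = -4$)
$x = -2$ ($x = -6 + 4 = -2$)
$U = - \frac{52}{21}$ ($U = \left(-2\right) \frac{1}{14} + \left(-4 - 3\right) \frac{1}{3} = - \frac{1}{7} - \frac{7}{3} = - \frac{52}{21} \approx -2.4762$)
$D x U = \left(-4\right) \left(-2\right) \left(- \frac{52}{21}\right) = 8 \left(- \frac{52}{21}\right) = - \frac{416}{21}$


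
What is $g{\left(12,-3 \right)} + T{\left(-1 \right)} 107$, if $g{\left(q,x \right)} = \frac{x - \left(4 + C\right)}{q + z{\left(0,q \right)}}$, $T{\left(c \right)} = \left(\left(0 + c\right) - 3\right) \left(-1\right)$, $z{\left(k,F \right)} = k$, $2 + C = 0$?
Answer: $\frac{5131}{12} \approx 427.58$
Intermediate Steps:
$C = -2$ ($C = -2 + 0 = -2$)
$T{\left(c \right)} = 3 - c$ ($T{\left(c \right)} = \left(c - 3\right) \left(-1\right) = \left(-3 + c\right) \left(-1\right) = 3 - c$)
$g{\left(q,x \right)} = \frac{-2 + x}{q}$ ($g{\left(q,x \right)} = \frac{x - 2}{q + 0} = \frac{x + \left(-4 + 2\right)}{q} = \frac{x - 2}{q} = \frac{-2 + x}{q}$)
$g{\left(12,-3 \right)} + T{\left(-1 \right)} 107 = \frac{-2 - 3}{12} + \left(3 - -1\right) 107 = \frac{1}{12} \left(-5\right) + \left(3 + 1\right) 107 = - \frac{5}{12} + 4 \cdot 107 = - \frac{5}{12} + 428 = \frac{5131}{12}$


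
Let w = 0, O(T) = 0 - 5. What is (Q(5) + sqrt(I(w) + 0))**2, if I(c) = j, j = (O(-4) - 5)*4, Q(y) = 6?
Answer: -4 + 24*I*sqrt(10) ≈ -4.0 + 75.895*I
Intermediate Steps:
O(T) = -5
j = -40 (j = (-5 - 5)*4 = -10*4 = -40)
I(c) = -40
(Q(5) + sqrt(I(w) + 0))**2 = (6 + sqrt(-40 + 0))**2 = (6 + sqrt(-40))**2 = (6 + 2*I*sqrt(10))**2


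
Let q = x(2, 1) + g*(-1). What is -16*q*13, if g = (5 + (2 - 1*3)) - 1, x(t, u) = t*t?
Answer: -208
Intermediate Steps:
x(t, u) = t²
g = 3 (g = (5 + (2 - 3)) - 1 = (5 - 1) - 1 = 4 - 1 = 3)
q = 1 (q = 2² + 3*(-1) = 4 - 3 = 1)
-16*q*13 = -16*1*13 = -16*13 = -208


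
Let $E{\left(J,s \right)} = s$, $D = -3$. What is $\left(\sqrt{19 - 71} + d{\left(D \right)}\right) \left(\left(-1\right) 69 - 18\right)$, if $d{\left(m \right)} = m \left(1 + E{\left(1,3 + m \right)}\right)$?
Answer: $261 - 174 i \sqrt{13} \approx 261.0 - 627.37 i$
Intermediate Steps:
$d{\left(m \right)} = m \left(4 + m\right)$ ($d{\left(m \right)} = m \left(1 + \left(3 + m\right)\right) = m \left(4 + m\right)$)
$\left(\sqrt{19 - 71} + d{\left(D \right)}\right) \left(\left(-1\right) 69 - 18\right) = \left(\sqrt{19 - 71} - 3 \left(4 - 3\right)\right) \left(\left(-1\right) 69 - 18\right) = \left(\sqrt{-52} - 3\right) \left(-69 - 18\right) = \left(2 i \sqrt{13} - 3\right) \left(-87\right) = \left(-3 + 2 i \sqrt{13}\right) \left(-87\right) = 261 - 174 i \sqrt{13}$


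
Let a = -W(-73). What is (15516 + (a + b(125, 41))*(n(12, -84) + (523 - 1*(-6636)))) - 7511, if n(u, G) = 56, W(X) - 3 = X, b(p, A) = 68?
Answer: 1003675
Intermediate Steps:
W(X) = 3 + X
a = 70 (a = -(3 - 73) = -1*(-70) = 70)
(15516 + (a + b(125, 41))*(n(12, -84) + (523 - 1*(-6636)))) - 7511 = (15516 + (70 + 68)*(56 + (523 - 1*(-6636)))) - 7511 = (15516 + 138*(56 + (523 + 6636))) - 7511 = (15516 + 138*(56 + 7159)) - 7511 = (15516 + 138*7215) - 7511 = (15516 + 995670) - 7511 = 1011186 - 7511 = 1003675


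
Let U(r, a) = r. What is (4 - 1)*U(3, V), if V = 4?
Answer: 9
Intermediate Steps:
(4 - 1)*U(3, V) = (4 - 1)*3 = 3*3 = 9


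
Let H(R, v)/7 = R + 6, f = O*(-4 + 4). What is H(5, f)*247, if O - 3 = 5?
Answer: 19019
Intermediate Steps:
O = 8 (O = 3 + 5 = 8)
f = 0 (f = 8*(-4 + 4) = 8*0 = 0)
H(R, v) = 42 + 7*R (H(R, v) = 7*(R + 6) = 7*(6 + R) = 42 + 7*R)
H(5, f)*247 = (42 + 7*5)*247 = (42 + 35)*247 = 77*247 = 19019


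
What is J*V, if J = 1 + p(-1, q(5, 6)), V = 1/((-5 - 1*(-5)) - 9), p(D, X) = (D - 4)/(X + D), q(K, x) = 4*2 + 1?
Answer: -1/24 ≈ -0.041667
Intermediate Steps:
q(K, x) = 9 (q(K, x) = 8 + 1 = 9)
p(D, X) = (-4 + D)/(D + X)
V = -1/9 (V = 1/((-5 + 5) - 9) = 1/(0 - 9) = 1/(-9) = -1/9 ≈ -0.11111)
J = 3/8 (J = 1 + (-4 - 1)/(-1 + 9) = 1 - 5/8 = 3/8 ≈ 0.37500)
J*V = (3/8)*(-1/9) = -1/24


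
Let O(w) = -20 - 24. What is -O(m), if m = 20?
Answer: 44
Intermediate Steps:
O(w) = -44
-O(m) = -1*(-44) = 44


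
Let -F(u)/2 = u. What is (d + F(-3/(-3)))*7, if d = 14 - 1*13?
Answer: -7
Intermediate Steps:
d = 1 (d = 14 - 13 = 1)
F(u) = -2*u
(d + F(-3/(-3)))*7 = (1 - (-6)/(-3))*7 = (1 - (-6)*(-1)/3)*7 = (1 - 2*1)*7 = (1 - 2)*7 = -1*7 = -7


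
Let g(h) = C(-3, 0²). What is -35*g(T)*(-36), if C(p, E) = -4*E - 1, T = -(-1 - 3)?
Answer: -1260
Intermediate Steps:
T = 4 (T = -1*(-4) = 4)
C(p, E) = -1 - 4*E
g(h) = -1 (g(h) = -1 - 4*0² = -1 - 4*0 = -1 + 0 = -1)
-35*g(T)*(-36) = -35*(-1)*(-36) = 35*(-36) = -1260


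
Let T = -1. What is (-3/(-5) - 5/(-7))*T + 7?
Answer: 199/35 ≈ 5.6857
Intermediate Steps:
(-3/(-5) - 5/(-7))*T + 7 = (-3/(-5) - 5/(-7))*(-1) + 7 = (-3*(-⅕) - 5*(-⅐))*(-1) + 7 = (⅗ + 5/7)*(-1) + 7 = (46/35)*(-1) + 7 = -46/35 + 7 = 199/35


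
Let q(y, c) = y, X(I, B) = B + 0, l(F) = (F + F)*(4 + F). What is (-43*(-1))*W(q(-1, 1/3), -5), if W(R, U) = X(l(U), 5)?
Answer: 215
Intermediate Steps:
l(F) = 2*F*(4 + F) (l(F) = (2*F)*(4 + F) = 2*F*(4 + F))
X(I, B) = B
W(R, U) = 5
(-43*(-1))*W(q(-1, 1/3), -5) = -43*(-1)*5 = 43*5 = 215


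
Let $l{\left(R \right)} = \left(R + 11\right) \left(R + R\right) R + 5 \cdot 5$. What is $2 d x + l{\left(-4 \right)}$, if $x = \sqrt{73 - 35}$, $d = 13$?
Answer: $249 + 26 \sqrt{38} \approx 409.27$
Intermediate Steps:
$x = \sqrt{38} \approx 6.1644$
$l{\left(R \right)} = 25 + 2 R^{2} \left(11 + R\right)$ ($l{\left(R \right)} = \left(11 + R\right) 2 R R + 25 = 2 R \left(11 + R\right) R + 25 = 2 R^{2} \left(11 + R\right) + 25 = 25 + 2 R^{2} \left(11 + R\right)$)
$2 d x + l{\left(-4 \right)} = 2 \cdot 13 \sqrt{38} + \left(25 + 2 \left(-4\right)^{3} + 22 \left(-4\right)^{2}\right) = 26 \sqrt{38} + \left(25 + 2 \left(-64\right) + 22 \cdot 16\right) = 26 \sqrt{38} + \left(25 - 128 + 352\right) = 26 \sqrt{38} + 249 = 249 + 26 \sqrt{38}$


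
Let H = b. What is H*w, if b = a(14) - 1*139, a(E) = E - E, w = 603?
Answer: -83817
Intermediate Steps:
a(E) = 0
b = -139 (b = 0 - 1*139 = 0 - 139 = -139)
H = -139
H*w = -139*603 = -83817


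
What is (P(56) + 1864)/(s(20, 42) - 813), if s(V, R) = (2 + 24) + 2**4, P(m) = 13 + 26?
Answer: -1903/771 ≈ -2.4682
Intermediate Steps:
P(m) = 39
s(V, R) = 42 (s(V, R) = 26 + 16 = 42)
(P(56) + 1864)/(s(20, 42) - 813) = (39 + 1864)/(42 - 813) = 1903/(-771) = 1903*(-1/771) = -1903/771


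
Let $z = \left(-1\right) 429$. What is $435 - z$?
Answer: $864$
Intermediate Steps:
$z = -429$
$435 - z = 435 - -429 = 435 + 429 = 864$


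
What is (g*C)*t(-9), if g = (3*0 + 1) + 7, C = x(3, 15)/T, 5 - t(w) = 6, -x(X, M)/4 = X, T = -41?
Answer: -96/41 ≈ -2.3415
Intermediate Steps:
x(X, M) = -4*X
t(w) = -1 (t(w) = 5 - 1*6 = 5 - 6 = -1)
C = 12/41 (C = -4*3/(-41) = -12*(-1/41) = 12/41 ≈ 0.29268)
g = 8 (g = (0 + 1) + 7 = 1 + 7 = 8)
(g*C)*t(-9) = (8*(12/41))*(-1) = (96/41)*(-1) = -96/41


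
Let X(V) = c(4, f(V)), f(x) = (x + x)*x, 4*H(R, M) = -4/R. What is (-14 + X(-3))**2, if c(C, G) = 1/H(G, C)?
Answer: 1024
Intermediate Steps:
H(R, M) = -1/R (H(R, M) = (-4/R)/4 = -1/R)
f(x) = 2*x**2 (f(x) = (2*x)*x = 2*x**2)
c(C, G) = -G (c(C, G) = 1/(-1/G) = -G)
X(V) = -2*V**2
(-14 + X(-3))**2 = (-14 - 2*(-3)**2)**2 = (-14 - 2*9)**2 = (-14 - 18)**2 = (-32)**2 = 1024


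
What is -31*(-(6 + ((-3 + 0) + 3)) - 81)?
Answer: 2697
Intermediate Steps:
-31*(-(6 + ((-3 + 0) + 3)) - 81) = -31*(-(6 + (-3 + 3)) - 81) = -31*(-(6 + 0) - 81) = -31*(-1*6 - 81) = -31*(-6 - 81) = -31*(-87) = 2697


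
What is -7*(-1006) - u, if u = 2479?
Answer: 4563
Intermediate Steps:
-7*(-1006) - u = -7*(-1006) - 1*2479 = 7042 - 2479 = 4563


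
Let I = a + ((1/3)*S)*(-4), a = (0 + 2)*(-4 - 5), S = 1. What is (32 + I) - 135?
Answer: -367/3 ≈ -122.33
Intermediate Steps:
a = -18 (a = 2*(-9) = -18)
I = -58/3 (I = -18 + ((1/3)*1)*(-4) = -18 + ((1*(⅓))*1)*(-4) = -18 + ((⅓)*1)*(-4) = -18 + (⅓)*(-4) = -18 - 4/3 = -58/3 ≈ -19.333)
(32 + I) - 135 = (32 - 58/3) - 135 = 38/3 - 135 = -367/3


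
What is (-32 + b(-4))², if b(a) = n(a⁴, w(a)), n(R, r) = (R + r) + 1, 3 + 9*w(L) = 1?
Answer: 4092529/81 ≈ 50525.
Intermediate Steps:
w(L) = -2/9 (w(L) = -⅓ + (⅑)*1 = -⅓ + ⅑ = -2/9)
n(R, r) = 1 + R + r
b(a) = 7/9 + a⁴ (b(a) = 1 + a⁴ - 2/9 = 7/9 + a⁴)
(-32 + b(-4))² = (-32 + (7/9 + (-4)⁴))² = (-32 + (7/9 + 256))² = (-32 + 2311/9)² = (2023/9)² = 4092529/81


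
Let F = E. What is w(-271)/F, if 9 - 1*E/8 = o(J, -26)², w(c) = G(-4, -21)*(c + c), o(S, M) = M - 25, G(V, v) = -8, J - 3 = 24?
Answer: -271/1296 ≈ -0.20911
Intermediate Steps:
J = 27 (J = 3 + 24 = 27)
o(S, M) = -25 + M
w(c) = -16*c (w(c) = -8*(c + c) = -16*c)
E = -20736 (E = 72 - 8*(-25 - 26)² = 72 - 8*(-51)² = 72 - 8*2601 = 72 - 20808 = -20736)
F = -20736
w(-271)/F = -16*(-271)/(-20736) = 4336*(-1/20736) = -271/1296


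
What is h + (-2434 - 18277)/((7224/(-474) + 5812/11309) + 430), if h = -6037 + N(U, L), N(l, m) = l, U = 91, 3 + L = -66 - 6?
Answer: -2224527955753/371009842 ≈ -5995.9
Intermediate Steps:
L = -75 (L = -3 + (-66 - 6) = -3 - 72 = -75)
h = -5946 (h = -6037 + 91 = -5946)
h + (-2434 - 18277)/((7224/(-474) + 5812/11309) + 430) = -5946 + (-2434 - 18277)/((7224/(-474) + 5812/11309) + 430) = -5946 - 20711/((7224*(-1/474) + 5812*(1/11309)) + 430) = -5946 - 20711/((-1204/79 + 5812/11309) + 430) = -5946 - 20711/(-13156888/893411 + 430) = -5946 - 20711/371009842/893411 = -5946 - 20711*893411/371009842 = -5946 - 18503435221/371009842 = -2224527955753/371009842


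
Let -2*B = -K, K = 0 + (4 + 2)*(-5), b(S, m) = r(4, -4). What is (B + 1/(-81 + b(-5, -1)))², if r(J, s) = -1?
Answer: 1515361/6724 ≈ 225.37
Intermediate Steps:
b(S, m) = -1
K = -30 (K = 0 + 6*(-5) = 0 - 30 = -30)
B = -15 (B = -(-1)*(-30)/2 = -½*30 = -15)
(B + 1/(-81 + b(-5, -1)))² = (-15 + 1/(-81 - 1))² = (-15 + 1/(-82))² = (-15 - 1/82)² = (-1231/82)² = 1515361/6724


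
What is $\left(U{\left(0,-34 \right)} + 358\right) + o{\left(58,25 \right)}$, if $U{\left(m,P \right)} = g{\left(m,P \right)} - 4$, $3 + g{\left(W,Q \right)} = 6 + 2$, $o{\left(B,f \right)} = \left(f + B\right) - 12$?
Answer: $430$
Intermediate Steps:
$o{\left(B,f \right)} = -12 + B + f$ ($o{\left(B,f \right)} = \left(B + f\right) - 12 = -12 + B + f$)
$g{\left(W,Q \right)} = 5$ ($g{\left(W,Q \right)} = -3 + \left(6 + 2\right) = -3 + 8 = 5$)
$U{\left(m,P \right)} = 1$ ($U{\left(m,P \right)} = 5 - 4 = 1$)
$\left(U{\left(0,-34 \right)} + 358\right) + o{\left(58,25 \right)} = \left(1 + 358\right) + \left(-12 + 58 + 25\right) = 359 + 71 = 430$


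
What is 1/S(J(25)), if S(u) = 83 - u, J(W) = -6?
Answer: 1/89 ≈ 0.011236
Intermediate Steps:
1/S(J(25)) = 1/(83 - 1*(-6)) = 1/(83 + 6) = 1/89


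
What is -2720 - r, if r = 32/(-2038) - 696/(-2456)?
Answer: -850989501/312833 ≈ -2720.3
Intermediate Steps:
r = 83741/312833 (r = 32*(-1/2038) - 696*(-1/2456) = -16/1019 + 87/307 = 83741/312833 ≈ 0.26769)
-2720 - r = -2720 - 1*83741/312833 = -2720 - 83741/312833 = -850989501/312833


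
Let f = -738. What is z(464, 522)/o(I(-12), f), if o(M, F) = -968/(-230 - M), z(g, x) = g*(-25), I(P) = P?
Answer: -316100/121 ≈ -2612.4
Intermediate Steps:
z(g, x) = -25*g
z(464, 522)/o(I(-12), f) = (-25*464)/((968/(230 - 12))) = -11600/(968/218) = -11600/(968*(1/218)) = -11600/484/109 = -11600*109/484 = -316100/121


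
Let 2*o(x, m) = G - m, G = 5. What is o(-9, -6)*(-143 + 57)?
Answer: -473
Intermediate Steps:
o(x, m) = 5/2 - m/2 (o(x, m) = (5 - m)/2 = 5/2 - m/2)
o(-9, -6)*(-143 + 57) = (5/2 - 1/2*(-6))*(-143 + 57) = (5/2 + 3)*(-86) = (11/2)*(-86) = -473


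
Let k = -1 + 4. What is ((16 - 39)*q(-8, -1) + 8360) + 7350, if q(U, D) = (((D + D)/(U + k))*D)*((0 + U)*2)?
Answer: 77814/5 ≈ 15563.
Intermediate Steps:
k = 3
q(U, D) = 4*U*D**2/(3 + U) (q(U, D) = (((D + D)/(U + 3))*D)*((0 + U)*2) = (((2*D)/(3 + U))*D)*(U*2) = ((2*D/(3 + U))*D)*(2*U) = (2*D**2/(3 + U))*(2*U) = 4*U*D**2/(3 + U))
((16 - 39)*q(-8, -1) + 8360) + 7350 = ((16 - 39)*(4*(-8)*(-1)**2/(3 - 8)) + 8360) + 7350 = (-92*(-8)/(-5) + 8360) + 7350 = (-92*(-8)*(-1)/5 + 8360) + 7350 = (-23*32/5 + 8360) + 7350 = (-736/5 + 8360) + 7350 = 41064/5 + 7350 = 77814/5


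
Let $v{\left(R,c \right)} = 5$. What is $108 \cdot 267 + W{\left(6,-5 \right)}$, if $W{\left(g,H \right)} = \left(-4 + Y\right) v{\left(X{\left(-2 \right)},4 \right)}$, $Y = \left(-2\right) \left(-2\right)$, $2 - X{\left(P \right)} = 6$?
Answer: $28836$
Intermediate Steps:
$X{\left(P \right)} = -4$ ($X{\left(P \right)} = 2 - 6 = -4$)
$Y = 4$
$W{\left(g,H \right)} = 0$ ($W{\left(g,H \right)} = \left(-4 + 4\right) 5 = 0 \cdot 5 = 0$)
$108 \cdot 267 + W{\left(6,-5 \right)} = 108 \cdot 267 + 0 = 28836 + 0 = 28836$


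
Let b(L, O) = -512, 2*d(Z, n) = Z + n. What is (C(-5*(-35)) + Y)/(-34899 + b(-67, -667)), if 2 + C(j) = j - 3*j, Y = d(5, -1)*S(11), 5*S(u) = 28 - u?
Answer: 1726/177055 ≈ 0.0097484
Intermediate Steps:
d(Z, n) = Z/2 + n/2 (d(Z, n) = (Z + n)/2 = Z/2 + n/2)
S(u) = 28/5 - u/5 (S(u) = (28 - u)/5 = 28/5 - u/5)
Y = 34/5 (Y = ((½)*5 + (½)*(-1))*(28/5 - ⅕*11) = (5/2 - ½)*(28/5 - 11/5) = 2*(17/5) = 34/5 ≈ 6.8000)
C(j) = -2 - 2*j (C(j) = -2 + (j - 3*j) = -2 - 2*j)
(C(-5*(-35)) + Y)/(-34899 + b(-67, -667)) = ((-2 - (-10)*(-35)) + 34/5)/(-34899 - 512) = ((-2 - 2*175) + 34/5)/(-35411) = ((-2 - 350) + 34/5)*(-1/35411) = (-352 + 34/5)*(-1/35411) = -1726/5*(-1/35411) = 1726/177055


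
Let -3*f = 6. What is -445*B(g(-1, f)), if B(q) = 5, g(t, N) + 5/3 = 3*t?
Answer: -2225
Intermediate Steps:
f = -2 (f = -⅓*6 = -2)
g(t, N) = -5/3 + 3*t
-445*B(g(-1, f)) = -445*5 = -2225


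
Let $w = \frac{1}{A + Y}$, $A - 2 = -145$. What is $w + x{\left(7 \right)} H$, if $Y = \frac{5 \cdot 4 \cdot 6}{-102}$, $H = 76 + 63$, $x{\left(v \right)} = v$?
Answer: $\frac{2384806}{2451} \approx 972.99$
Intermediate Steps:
$A = -143$ ($A = 2 - 145 = -143$)
$H = 139$
$Y = - \frac{20}{17}$ ($Y = 20 \cdot 6 \left(- \frac{1}{102}\right) = 120 \left(- \frac{1}{102}\right) = - \frac{20}{17} \approx -1.1765$)
$w = - \frac{17}{2451}$ ($w = \frac{1}{-143 - \frac{20}{17}} = \frac{1}{- \frac{2451}{17}} = - \frac{17}{2451} \approx -0.0069359$)
$w + x{\left(7 \right)} H = - \frac{17}{2451} + 7 \cdot 139 = - \frac{17}{2451} + 973 = \frac{2384806}{2451}$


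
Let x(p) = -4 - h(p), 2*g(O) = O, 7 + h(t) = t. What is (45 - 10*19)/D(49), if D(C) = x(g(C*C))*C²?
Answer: 58/1150079 ≈ 5.0431e-5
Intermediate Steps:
h(t) = -7 + t
g(O) = O/2
x(p) = 3 - p (x(p) = -4 - (-7 + p) = -4 + (7 - p) = 3 - p)
D(C) = C²*(3 - C²/2) (D(C) = (3 - C*C/2)*C² = (3 - C²/2)*C² = C²*(3 - C²/2))
(45 - 10*19)/D(49) = (45 - 10*19)/(((½)*49²*(6 - 1*49²))) = (45 - 190)/(((½)*2401*(6 - 1*2401))) = -145*2/(2401*(6 - 2401)) = -145/((½)*2401*(-2395)) = -145/(-5750395/2) = -145*(-2/5750395) = 58/1150079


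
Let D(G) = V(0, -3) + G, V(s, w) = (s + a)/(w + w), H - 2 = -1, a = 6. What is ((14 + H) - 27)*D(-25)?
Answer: 312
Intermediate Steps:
H = 1 (H = 2 - 1 = 1)
V(s, w) = (6 + s)/(2*w) (V(s, w) = (s + 6)/(w + w) = (6 + s)/((2*w)) = (6 + s)*(1/(2*w)) = (6 + s)/(2*w))
D(G) = -1 + G (D(G) = (1/2)*(6 + 0)/(-3) + G = (1/2)*(-1/3)*6 + G = -1 + G)
((14 + H) - 27)*D(-25) = ((14 + 1) - 27)*(-1 - 25) = (15 - 27)*(-26) = -12*(-26) = 312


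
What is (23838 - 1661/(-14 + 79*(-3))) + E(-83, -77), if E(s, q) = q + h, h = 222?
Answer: 6021394/251 ≈ 23990.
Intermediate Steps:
E(s, q) = 222 + q (E(s, q) = q + 222 = 222 + q)
(23838 - 1661/(-14 + 79*(-3))) + E(-83, -77) = (23838 - 1661/(-14 + 79*(-3))) + (222 - 77) = (23838 - 1661/(-14 - 237)) + 145 = (23838 - 1661/(-251)) + 145 = (23838 - 1661*(-1)/251) + 145 = (23838 - 1*(-1661/251)) + 145 = (23838 + 1661/251) + 145 = 5984999/251 + 145 = 6021394/251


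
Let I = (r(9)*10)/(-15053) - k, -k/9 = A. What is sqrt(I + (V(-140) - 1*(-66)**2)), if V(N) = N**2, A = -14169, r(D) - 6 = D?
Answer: I*sqrt(25441163074043)/15053 ≈ 335.08*I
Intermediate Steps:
r(D) = 6 + D
k = 127521 (k = -9*(-14169) = 127521)
I = -1919573763/15053 (I = ((6 + 9)*10)/(-15053) - 1*127521 = (15*10)*(-1/15053) - 127521 = 150*(-1/15053) - 127521 = -150/15053 - 127521 = -1919573763/15053 ≈ -1.2752e+5)
sqrt(I + (V(-140) - 1*(-66)**2)) = sqrt(-1919573763/15053 + ((-140)**2 - 1*(-66)**2)) = sqrt(-1919573763/15053 + (19600 - 1*4356)) = sqrt(-1919573763/15053 + (19600 - 4356)) = sqrt(-1919573763/15053 + 15244) = sqrt(-1690105831/15053) = I*sqrt(25441163074043)/15053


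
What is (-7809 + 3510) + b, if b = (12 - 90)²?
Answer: 1785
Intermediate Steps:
b = 6084 (b = (-78)² = 6084)
(-7809 + 3510) + b = (-7809 + 3510) + 6084 = -4299 + 6084 = 1785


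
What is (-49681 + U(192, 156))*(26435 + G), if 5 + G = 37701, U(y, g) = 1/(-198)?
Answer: -210282107303/66 ≈ -3.1861e+9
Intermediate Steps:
U(y, g) = -1/198
G = 37696 (G = -5 + 37701 = 37696)
(-49681 + U(192, 156))*(26435 + G) = (-49681 - 1/198)*(26435 + 37696) = -9836839/198*64131 = -210282107303/66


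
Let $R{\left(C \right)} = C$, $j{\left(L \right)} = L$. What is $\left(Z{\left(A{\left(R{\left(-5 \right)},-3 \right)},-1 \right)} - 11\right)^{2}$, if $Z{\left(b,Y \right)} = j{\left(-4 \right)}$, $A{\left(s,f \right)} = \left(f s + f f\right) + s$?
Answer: $225$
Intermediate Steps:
$A{\left(s,f \right)} = s + f^{2} + f s$ ($A{\left(s,f \right)} = \left(f s + f^{2}\right) + s = \left(f^{2} + f s\right) + s = s + f^{2} + f s$)
$Z{\left(b,Y \right)} = -4$
$\left(Z{\left(A{\left(R{\left(-5 \right)},-3 \right)},-1 \right)} - 11\right)^{2} = \left(-4 - 11\right)^{2} = \left(-15\right)^{2} = 225$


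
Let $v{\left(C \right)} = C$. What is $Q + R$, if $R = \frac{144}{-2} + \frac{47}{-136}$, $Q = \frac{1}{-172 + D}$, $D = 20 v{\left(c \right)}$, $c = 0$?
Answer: $- \frac{423111}{5848} \approx -72.351$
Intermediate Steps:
$D = 0$ ($D = 20 \cdot 0 = 0$)
$Q = - \frac{1}{172}$ ($Q = \frac{1}{-172 + 0} = \frac{1}{-172} = - \frac{1}{172} \approx -0.005814$)
$R = - \frac{9839}{136}$ ($R = 144 \left(- \frac{1}{2}\right) + 47 \left(- \frac{1}{136}\right) = -72 - \frac{47}{136} = - \frac{9839}{136} \approx -72.346$)
$Q + R = - \frac{1}{172} - \frac{9839}{136} = - \frac{423111}{5848}$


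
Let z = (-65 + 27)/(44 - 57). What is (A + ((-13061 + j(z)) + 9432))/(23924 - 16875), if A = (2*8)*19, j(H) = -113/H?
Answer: -127819/267862 ≈ -0.47718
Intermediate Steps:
z = 38/13 (z = -38/(-13) = -38*(-1/13) = 38/13 ≈ 2.9231)
A = 304 (A = 16*19 = 304)
(A + ((-13061 + j(z)) + 9432))/(23924 - 16875) = (304 + ((-13061 - 113/38/13) + 9432))/(23924 - 16875) = (304 + ((-13061 - 113*13/38) + 9432))/7049 = (304 + ((-13061 - 1469/38) + 9432))*(1/7049) = (304 + (-497787/38 + 9432))*(1/7049) = (304 - 139371/38)*(1/7049) = -127819/38*1/7049 = -127819/267862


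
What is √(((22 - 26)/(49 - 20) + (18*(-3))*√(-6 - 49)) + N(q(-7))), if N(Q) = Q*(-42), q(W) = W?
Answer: √(247138 - 45414*I*√55)/29 ≈ 19.882 - 10.071*I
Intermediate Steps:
N(Q) = -42*Q
√(((22 - 26)/(49 - 20) + (18*(-3))*√(-6 - 49)) + N(q(-7))) = √(((22 - 26)/(49 - 20) + (18*(-3))*√(-6 - 49)) - 42*(-7)) = √((-4/29 - 54*I*√55) + 294) = √(8522/29 - 54*I*√55)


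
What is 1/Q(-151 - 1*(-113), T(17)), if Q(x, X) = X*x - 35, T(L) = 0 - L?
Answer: 1/611 ≈ 0.0016367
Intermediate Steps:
T(L) = -L
Q(x, X) = -35 + X*x
1/Q(-151 - 1*(-113), T(17)) = 1/(-35 + (-1*17)*(-151 - 1*(-113))) = 1/(-35 - 17*(-151 + 113)) = 1/(-35 - 17*(-38)) = 1/(-35 + 646) = 1/611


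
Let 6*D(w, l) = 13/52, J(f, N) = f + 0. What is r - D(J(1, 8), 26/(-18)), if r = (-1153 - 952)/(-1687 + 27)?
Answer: 2443/1992 ≈ 1.2264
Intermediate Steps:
J(f, N) = f
D(w, l) = 1/24 (D(w, l) = (13/52)/6 = (13*(1/52))/6 = (⅙)*(¼) = 1/24)
r = 421/332 (r = -2105/(-1660) = -2105*(-1/1660) = 421/332 ≈ 1.2681)
r - D(J(1, 8), 26/(-18)) = 421/332 - 1*1/24 = 421/332 - 1/24 = 2443/1992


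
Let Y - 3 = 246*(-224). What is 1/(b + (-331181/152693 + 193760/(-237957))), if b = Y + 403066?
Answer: 542304003/188701194603404 ≈ 2.8739e-6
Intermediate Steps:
Y = -55101 (Y = 3 + 246*(-224) = 3 - 55104 = -55101)
b = 347965 (b = -55101 + 403066 = 347965)
1/(b + (-331181/152693 + 193760/(-237957))) = 1/(347965 + (-331181/152693 + 193760/(-237957))) = 1/(347965 + (-331181*1/152693 + 193760*(-1/237957))) = 1/(347965 + (-4943/2279 - 193760/237957)) = 1/(347965 - 1617800491/542304003) = 1/(188701194603404/542304003) = 542304003/188701194603404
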